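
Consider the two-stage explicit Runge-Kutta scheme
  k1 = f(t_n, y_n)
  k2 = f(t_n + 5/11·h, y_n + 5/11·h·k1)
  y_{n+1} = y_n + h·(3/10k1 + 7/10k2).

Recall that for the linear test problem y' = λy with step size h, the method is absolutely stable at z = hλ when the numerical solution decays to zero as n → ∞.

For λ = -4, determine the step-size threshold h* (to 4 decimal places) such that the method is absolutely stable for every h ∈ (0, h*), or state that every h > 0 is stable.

Test eqn y'=λy, z=hλ:
  k1=λy_n ⇒ h·k1=z·y_n;  k2=λ(1+5/11z)y_n ⇒ h·k2=z(1+5/11z)y_n
  y_{n+1}/y_n = 1 + 3/10z + 7/10z(1+5/11z) = 1 + z + 7/22z²
  so R(z) = 1 + z + 7/22z².

Boundary: |R(x)|=1, x<0.
x=-1.58: |R|=0.2143
R=1: x+7/22x²=0 ⇒ x=−22/7=-3.1429; min R=1−1/(4·7/22)=0.2143>−1
Confirm numerically:
  x=-2.657: |R|=0.58925 <1
  x=-2.538: |R|=0.51155 <1
  x=-1.716: |R|=0.22094 <1
  x=-1.592: |R|=0.21442 <1
  x=-3.739: |R|=1.70922 >1
  x=-3.584: |R|=1.50306 >1
  x=-3.367: |R|=1.24013 >1
Stable set (-3.1429, 0).

(-3.1429,0); λ=-4 ⇒ h* = (22/7)/4 = 0.7857.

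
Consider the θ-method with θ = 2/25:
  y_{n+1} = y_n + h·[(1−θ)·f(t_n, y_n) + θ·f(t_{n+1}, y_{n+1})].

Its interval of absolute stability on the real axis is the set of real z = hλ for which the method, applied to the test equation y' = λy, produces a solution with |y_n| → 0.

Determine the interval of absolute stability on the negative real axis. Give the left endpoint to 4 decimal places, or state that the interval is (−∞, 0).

Test eqn y'=λy, z=hλ:
  y_{n+1} = y_n + z·[23/25·y_n + 2/25·y_{n+1}] ⇒ (1 − 2/25z)y_{n+1} = (1 + 23/25z)y_n
  R(z) = (1 + 23/25z)/(1 − 2/25z).

Boundary: |R(x)|=1, x<0.
x=-1.45: |R|=0.2993
R=−1: 1+23/25x = −1+2/25x ⇒ -21/25x=2 ⇒ x=2/(-21/25)=-2.3810
Confirm numerically:
  x=-2.158: |R|=0.84029 <1
  x=-2.000: |R|=0.72414 <1
  x=-1.315: |R|=0.18983 <1
  x=-1.187: |R|=0.08406 <1
  x=-2.836: |R|=1.31155 >1
  x=-2.738: |R|=1.24603 >1
  x=-2.662: |R|=1.19463 >1
So |R|<1 on (-2.3810, 0).

(-2.3810, 0).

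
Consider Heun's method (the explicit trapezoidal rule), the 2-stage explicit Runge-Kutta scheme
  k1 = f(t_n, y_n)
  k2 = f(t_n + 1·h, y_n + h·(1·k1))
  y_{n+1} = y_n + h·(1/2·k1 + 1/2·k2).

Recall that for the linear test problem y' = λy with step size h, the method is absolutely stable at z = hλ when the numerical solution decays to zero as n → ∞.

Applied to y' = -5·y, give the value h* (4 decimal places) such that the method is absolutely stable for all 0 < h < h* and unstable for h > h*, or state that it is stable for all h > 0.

Set f=λy, z=hλ:
  order 2, 2-stage ⇒ R(z)=1+z+z^2/2
  (e.g. R(-0.4)=0.68000, |R|=0.68000)

Find x<0 with |R(x)|<1.
x=-0.4: |R|=0.6800
|R(-2.18)|=1.1962 |R(-0.89)|=0.5061 |R(-0.53)|=0.6104
Bisect:
  x_lo=-2.3519 |R|=1.4139  x_hi=-0.1478 |R|=0.8631
  mid=-1.24988 |R|=0.53122 →hi
  mid=-1.80091 |R|=0.82073 →hi
  mid=-2.07643 |R|=1.07935 →lo
  mid=-1.93867 |R|=0.94055 →hi
  mid=-2.00755 |R|=1.00758 →lo
  mid=-1.97311 |R|=0.97347 →hi
  mid=-1.99033 |R|=0.99038 →hi
  mid=-1.99894 |R|=0.99894 →hi
  mid=-2.00325 |R|=1.00325 →lo
  ...
  [-2.00002,-1.99988] ⇒ x*=-2.0000
So |R|<1 on (-2.0000, 0).

(-2.0000,0); λ=-5 ⇒ h* = 0.4000.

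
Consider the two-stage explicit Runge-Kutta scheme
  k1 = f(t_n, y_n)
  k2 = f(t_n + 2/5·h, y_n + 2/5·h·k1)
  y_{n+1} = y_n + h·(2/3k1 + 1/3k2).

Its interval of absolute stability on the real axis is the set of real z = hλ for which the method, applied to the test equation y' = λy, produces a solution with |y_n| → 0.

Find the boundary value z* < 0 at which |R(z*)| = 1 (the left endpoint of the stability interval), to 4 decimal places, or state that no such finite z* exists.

Test eqn y'=λy, z=hλ:
  k1=λy_n ⇒ h·k1=z·y_n;  k2=λ(1+2/5z)y_n ⇒ h·k2=z(1+2/5z)y_n
  y_{n+1}/y_n = 1 + 2/3z + 1/3z(1+2/5z) = 1 + z + 2/15z²
  Hence R(z) = 1 + z + 2/15z².

Need |R(x)|<1, x<0.
x=-1.45: |R|=0.1697
R=1: x+2/15x²=0 ⇒ x=−15/2=-7.5000; min R=1−1/(4·2/15)=-0.8750>−1
Confirm numerically:
  x=-7.156: |R|=0.67178 <1
  x=-6.553: |R|=0.17257 <1
  x=-5.682: |R|=0.37732 <1
  x=-5.645: |R|=0.39620 <1
  x=-7.752: |R|=1.26047 >1
  x=-7.724: |R|=1.23069 >1
Stable set (-7.5000, 0).

left endpoint -7.5000.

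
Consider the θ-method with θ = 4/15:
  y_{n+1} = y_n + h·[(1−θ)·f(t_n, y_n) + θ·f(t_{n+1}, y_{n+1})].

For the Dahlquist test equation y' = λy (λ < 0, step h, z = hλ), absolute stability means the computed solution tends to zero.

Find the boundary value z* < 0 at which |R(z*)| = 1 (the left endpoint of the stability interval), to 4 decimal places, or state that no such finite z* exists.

With y'=λy (z=hλ):
  y_{n+1} = y_n + z·[11/15·y_n + 4/15·y_{n+1}] ⇒ (1 − 4/15z)y_{n+1} = (1 + 11/15z)y_n
  ⇒ R(z) = (1 + 11/15z)/(1 − 4/15z).

Need |R(x)|<1, x<0.
x=-0.55: |R|=0.5203
R=−1: 1+11/15x = −1+4/15x ⇒ -7/15x=2 ⇒ x=2/(-7/15)=-4.2857
Confirm numerically:
  x=-3.982: |R|=0.93126 <1
  x=-3.851: |R|=0.89991 <1
  x=-2.048: |R|=0.32459 <1
  x=-4.763: |R|=1.09811 >1
  x=-4.674: |R|=1.08066 >1
Stable set (-4.2857, 0).

left endpoint -4.2857.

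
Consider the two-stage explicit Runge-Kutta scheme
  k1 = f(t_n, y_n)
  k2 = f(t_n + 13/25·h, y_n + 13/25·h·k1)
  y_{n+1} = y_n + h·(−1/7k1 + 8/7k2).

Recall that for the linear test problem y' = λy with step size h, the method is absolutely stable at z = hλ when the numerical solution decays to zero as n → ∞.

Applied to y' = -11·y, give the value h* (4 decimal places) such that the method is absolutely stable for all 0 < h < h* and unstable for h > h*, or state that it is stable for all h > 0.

Test eqn y'=λy, z=hλ:
  k1=λy_n ⇒ h·k1=z·y_n;  k2=λ(1+13/25z)y_n ⇒ h·k2=z(1+13/25z)y_n
  y_{n+1}/y_n = 1 − 1/7z + 8/7z(1+13/25z) = 1 + z + 104/175z²
  so R(z) = 1 + z + 104/175z².

Find x<0 with |R(x)|<1.
x=-1.49: |R|=0.8294
R=1: x+104/175x²=0 ⇒ x=−175/104=-1.6827; min R=1−1/(4·104/175)=0.5793>−1
Confirm numerically:
  x=-1.223: |R|=0.66589 <1
  x=-1.173: |R|=0.64469 <1
  x=-0.830: |R|=0.57940 <1
  x=-0.793: |R|=0.58072 <1
  x=-2.155: |R|=1.60488 >1
  x=-2.083: |R|=1.49554 >1
Interval (-1.6827, 0).

(-1.6827,0); λ=-11 ⇒ h* = (175/104)/11 = 0.1530.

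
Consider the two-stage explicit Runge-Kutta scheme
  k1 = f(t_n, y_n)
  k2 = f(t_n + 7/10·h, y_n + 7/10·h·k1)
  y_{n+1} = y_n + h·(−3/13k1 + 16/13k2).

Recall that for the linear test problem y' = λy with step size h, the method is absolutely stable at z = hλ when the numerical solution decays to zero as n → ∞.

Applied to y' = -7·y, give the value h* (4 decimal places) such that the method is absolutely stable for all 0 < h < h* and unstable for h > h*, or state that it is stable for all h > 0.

On y'=λy, z=hλ:
  k1=λy_n ⇒ h·k1=z·y_n;  k2=λ(1+7/10z)y_n ⇒ h·k2=z(1+7/10z)y_n
  y_{n+1}/y_n = 1 − 3/13z + 16/13z(1+7/10z) = 1 + z + 56/65z²
  Hence R(z) = 1 + z + 56/65z².

Boundary: |R(x)|=1, x<0.
x=-0.98: |R|=0.8474
R=1: x+56/65x²=0 ⇒ x=−65/56=-1.1607; min R=1−1/(4·56/65)=0.7098>−1
Confirm numerically:
  x=-1.047: |R|=0.89743 <1
  x=-0.775: |R|=0.74246 <1
  x=-0.720: |R|=0.72662 <1
  x=-0.489: |R|=0.71701 <1
  x=-1.722: |R|=1.83271 >1
  x=-1.462: |R|=1.37949 >1
Stable set (-1.1607, 0).

(-1.1607,0); λ=-7 ⇒ h* = (65/56)/7 = 0.1658.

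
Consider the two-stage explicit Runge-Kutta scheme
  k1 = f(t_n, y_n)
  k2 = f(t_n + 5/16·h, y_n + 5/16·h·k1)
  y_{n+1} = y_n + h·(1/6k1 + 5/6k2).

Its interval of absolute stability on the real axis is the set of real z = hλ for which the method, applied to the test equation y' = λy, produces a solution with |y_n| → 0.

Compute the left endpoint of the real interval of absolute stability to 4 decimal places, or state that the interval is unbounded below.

left endpoint -3.8400.

On y'=λy, z=hλ:
  k1=λy_n ⇒ h·k1=z·y_n;  k2=λ(1+5/16z)y_n ⇒ h·k2=z(1+5/16z)y_n
  y_{n+1}/y_n = 1 + 1/6z + 5/6z(1+5/16z) = 1 + z + 25/96z²
  ⇒ R(z) = 1 + z + 25/96z².

Solve |R(x)|<1 on ℝ⁻.
x=-1.66: |R|=0.0576
R=1: x+25/96x²=0 ⇒ x=−96/25=-3.8400; min R=1−1/(4·25/96)=0.0400>−1
Confirm numerically:
  x=-3.816: |R|=0.97615 <1
  x=-3.210: |R|=0.47336 <1
  x=-2.647: |R|=0.17764 <1
  x=-2.095: |R|=0.04798 <1
  x=-4.042: |R|=1.21263 >1
  x=-4.018: |R|=1.18625 >1
Stable set (-3.8400, 0).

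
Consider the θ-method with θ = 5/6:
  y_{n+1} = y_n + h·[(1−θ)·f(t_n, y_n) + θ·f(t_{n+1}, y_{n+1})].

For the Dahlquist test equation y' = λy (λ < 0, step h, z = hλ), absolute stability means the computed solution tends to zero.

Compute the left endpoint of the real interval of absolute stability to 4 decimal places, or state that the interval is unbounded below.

Set f=λy, z=hλ:
  y_{n+1} = y_n + z·[1/6·y_n + 5/6·y_{n+1}] ⇒ (1 − 5/6z)y_{n+1} = (1 + 1/6z)y_n
  R(z) = (1 + 1/6z)/(1 − 5/6z).

Solve |R(x)|<1 on ℝ⁻.
x=-0.81: |R|=0.5164
x=-2: |R|=0.2500
x=-10: |R|=0.0714
x=-100: |R|=0.1858
θ=5/6≥1/2 ⇒ |1+1/6x|<|1−5/6x| ∀x<0 ⇒ stable on all of ℝ⁻.

unbounded; (−∞, 0).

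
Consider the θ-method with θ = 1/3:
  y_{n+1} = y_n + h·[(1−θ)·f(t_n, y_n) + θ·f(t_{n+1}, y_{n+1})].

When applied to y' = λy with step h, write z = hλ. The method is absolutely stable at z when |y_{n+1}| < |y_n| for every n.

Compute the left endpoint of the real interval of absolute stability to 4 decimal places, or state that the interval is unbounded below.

left endpoint -6.0000.

Set f=λy, z=hλ:
  y_{n+1} = y_n + z·[2/3·y_n + 1/3·y_{n+1}] ⇒ (1 − 1/3z)y_{n+1} = (1 + 2/3z)y_n
  Hence R(z) = (1 + 2/3z)/(1 − 1/3z).

Need |R(x)|<1, x<0.
x=-1.41: |R|=0.0408
R=−1: 1+2/3x = −1+1/3x ⇒ -1/3x=2 ⇒ x=2/(-1/3)=-6.0000
Confirm numerically:
  x=-4.386: |R|=0.78148 <1
  x=-4.035: |R|=0.72068 <1
  x=-3.284: |R|=0.56779 <1
  x=-6.412: |R|=1.04377 >1
  x=-6.097: |R|=1.01066 >1
Interval (-6.0000, 0).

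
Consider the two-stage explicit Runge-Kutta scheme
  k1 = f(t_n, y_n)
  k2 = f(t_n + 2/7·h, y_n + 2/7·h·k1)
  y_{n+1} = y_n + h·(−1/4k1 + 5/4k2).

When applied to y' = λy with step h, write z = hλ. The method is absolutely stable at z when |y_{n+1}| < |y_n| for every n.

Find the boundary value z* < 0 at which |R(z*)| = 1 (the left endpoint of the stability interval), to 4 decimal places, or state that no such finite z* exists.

Set f=λy, z=hλ:
  k1=λy_n ⇒ h·k1=z·y_n;  k2=λ(1+2/7z)y_n ⇒ h·k2=z(1+2/7z)y_n
  y_{n+1}/y_n = 1 − 1/4z + 5/4z(1+2/7z) = 1 + z + 5/14z²
  R(z) = 1 + z + 5/14z².

Boundary: |R(x)|=1, x<0.
x=-0.63: |R|=0.5117
R=1: x+5/14x²=0 ⇒ x=−14/5=-2.8000; min R=1−1/(4·5/14)=0.3000>−1
Confirm numerically:
  x=-2.466: |R|=0.70584 <1
  x=-2.075: |R|=0.46272 <1
  x=-1.764: |R|=0.34732 <1
  x=-3.322: |R|=1.61932 >1
  x=-3.118: |R|=1.35412 >1
  x=-2.927: |R|=1.13276 >1
Stable set (-2.8000, 0).

z* = -2.8000.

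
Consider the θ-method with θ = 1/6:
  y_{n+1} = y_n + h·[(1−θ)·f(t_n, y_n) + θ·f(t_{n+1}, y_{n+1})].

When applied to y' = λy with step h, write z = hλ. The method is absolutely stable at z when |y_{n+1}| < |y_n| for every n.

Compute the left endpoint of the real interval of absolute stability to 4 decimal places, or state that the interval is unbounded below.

Test eqn y'=λy, z=hλ:
  y_{n+1} = y_n + z·[5/6·y_n + 1/6·y_{n+1}] ⇒ (1 − 1/6z)y_{n+1} = (1 + 5/6z)y_n
  so R(z) = (1 + 5/6z)/(1 − 1/6z).

Need |R(x)|<1, x<0.
x=-1.4: |R|=0.1351
R=−1: 1+5/6x = −1+1/6x ⇒ -2/3x=2 ⇒ x=2/(-2/3)=-3.0000
Confirm numerically:
  x=-2.947: |R|=0.97630 <1
  x=-2.827: |R|=0.92160 <1
  x=-2.505: |R|=0.76720 <1
  x=-3.484: |R|=1.20413 >1
  x=-3.304: |R|=1.13070 >1
  x=-3.107: |R|=1.04700 >1
Stable set (-3.0000, 0).

z* = -3.0000.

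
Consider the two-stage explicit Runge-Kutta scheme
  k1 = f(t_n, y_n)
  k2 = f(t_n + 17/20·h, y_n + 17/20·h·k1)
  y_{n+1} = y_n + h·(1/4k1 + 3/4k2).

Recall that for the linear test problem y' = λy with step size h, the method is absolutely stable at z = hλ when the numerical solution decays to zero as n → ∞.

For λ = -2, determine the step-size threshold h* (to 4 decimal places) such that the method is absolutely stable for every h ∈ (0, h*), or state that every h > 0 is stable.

On y'=λy, z=hλ:
  k1=λy_n ⇒ h·k1=z·y_n;  k2=λ(1+17/20z)y_n ⇒ h·k2=z(1+17/20z)y_n
  y_{n+1}/y_n = 1 + 1/4z + 3/4z(1+17/20z) = 1 + z + 51/80z²
  so R(z) = 1 + z + 51/80z².

Find x<0 with |R(x)|<1.
x=-0.47: |R|=0.6708
R=1: x+51/80x²=0 ⇒ x=−80/51=-1.5686; min R=1−1/(4·51/80)=0.6078>−1
Confirm numerically:
  x=-1.273: |R|=0.76009 <1
  x=-1.003: |R|=0.63833 <1
  x=-0.894: |R|=0.61551 <1
  x=-2.092: |R|=1.69800 >1
  x=-2.085: |R|=1.68636 >1
  x=-1.838: |R|=1.31563 >1
Interval (-1.5686, 0).

(-1.5686,0); λ=-2 ⇒ h* = (80/51)/2 = 0.7843.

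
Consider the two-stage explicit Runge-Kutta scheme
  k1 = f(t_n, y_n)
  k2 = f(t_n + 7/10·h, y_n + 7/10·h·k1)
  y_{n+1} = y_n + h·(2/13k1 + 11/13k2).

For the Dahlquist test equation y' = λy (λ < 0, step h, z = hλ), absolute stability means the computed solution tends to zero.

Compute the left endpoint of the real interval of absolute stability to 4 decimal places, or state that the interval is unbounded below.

Test eqn y'=λy, z=hλ:
  k1=λy_n ⇒ h·k1=z·y_n;  k2=λ(1+7/10z)y_n ⇒ h·k2=z(1+7/10z)y_n
  y_{n+1}/y_n = 1 + 2/13z + 11/13z(1+7/10z) = 1 + z + 77/130z²
  R(z) = 1 + z + 77/130z².

Find x<0 with |R(x)|<1.
x=-1.22: |R|=0.6616
R=1: x+77/130x²=0 ⇒ x=−130/77=-1.6883; min R=1−1/(4·77/130)=0.5779>−1
Confirm numerically:
  x=-1.532: |R|=0.85816 <1
  x=-1.072: |R|=0.60867 <1
  x=-0.833: |R|=0.57800 <1
  x=-2.255: |R|=1.75690 >1
  x=-2.059: |R|=1.45208 >1
  x=-1.885: |R|=1.21960 >1
Stable set (-1.6883, 0).

z* = -1.6883.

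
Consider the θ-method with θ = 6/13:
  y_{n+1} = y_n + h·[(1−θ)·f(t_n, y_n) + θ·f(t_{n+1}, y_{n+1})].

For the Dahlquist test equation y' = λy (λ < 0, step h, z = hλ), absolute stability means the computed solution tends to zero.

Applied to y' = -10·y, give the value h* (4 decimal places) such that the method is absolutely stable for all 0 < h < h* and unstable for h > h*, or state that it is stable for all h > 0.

With y'=λy (z=hλ):
  y_{n+1} = y_n + z·[7/13·y_n + 6/13·y_{n+1}] ⇒ (1 − 6/13z)y_{n+1} = (1 + 7/13z)y_n
  ⇒ R(z) = (1 + 7/13z)/(1 − 6/13z).

Find x<0 with |R(x)|<1.
x=-0.8: |R|=0.4157
R=−1: 1+7/13x = −1+6/13x ⇒ -1/13x=2 ⇒ x=2/(-1/13)=-26.0000
Confirm numerically:
  x=-24.298: |R|=0.98928 <1
  x=-23.136: |R|=0.98114 <1
  x=-22.479: |R|=0.97619 <1
  x=-26.376: |R|=1.00220 >1
  x=-26.106: |R|=1.00062 >1
So |R|<1 on (-26.0000, 0).

(-26.0000,0); λ=-10 ⇒ h* = (26)/10 = 2.6000.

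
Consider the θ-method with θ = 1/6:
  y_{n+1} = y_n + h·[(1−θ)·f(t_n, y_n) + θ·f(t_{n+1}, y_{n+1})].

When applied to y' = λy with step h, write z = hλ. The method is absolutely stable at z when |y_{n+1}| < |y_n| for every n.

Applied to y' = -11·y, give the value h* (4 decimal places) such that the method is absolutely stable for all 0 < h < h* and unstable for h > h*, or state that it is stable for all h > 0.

(-3.0000,0); λ=-11 ⇒ h* = (3)/11 = 0.2727.

With y'=λy (z=hλ):
  y_{n+1} = y_n + z·[5/6·y_n + 1/6·y_{n+1}] ⇒ (1 − 1/6z)y_{n+1} = (1 + 5/6z)y_n
  Hence R(z) = (1 + 5/6z)/(1 − 1/6z).

Boundary: |R(x)|=1, x<0.
x=-1.12: |R|=0.0562
R=−1: 1+5/6x = −1+1/6x ⇒ -2/3x=2 ⇒ x=2/(-2/3)=-3.0000
Confirm numerically:
  x=-2.219: |R|=0.61991 <1
  x=-1.566: |R|=0.24187 <1
  x=-1.356: |R|=0.10604 <1
  x=-3.056: |R|=1.02473 >1
  x=-3.031: |R|=1.01373 >1
  x=-3.029: |R|=1.01285 >1
Stable set (-3.0000, 0).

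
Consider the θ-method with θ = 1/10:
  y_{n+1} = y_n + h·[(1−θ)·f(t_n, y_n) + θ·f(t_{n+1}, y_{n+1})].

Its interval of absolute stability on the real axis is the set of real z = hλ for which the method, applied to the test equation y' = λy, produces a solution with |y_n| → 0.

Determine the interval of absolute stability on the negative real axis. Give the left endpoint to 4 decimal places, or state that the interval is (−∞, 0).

With y'=λy (z=hλ):
  y_{n+1} = y_n + z·[9/10·y_n + 1/10·y_{n+1}] ⇒ (1 − 1/10z)y_{n+1} = (1 + 9/10z)y_n
  ⇒ R(z) = (1 + 9/10z)/(1 − 1/10z).

Solve |R(x)|<1 on ℝ⁻.
x=-0.34: |R|=0.6712
R=−1: 1+9/10x = −1+1/10x ⇒ -4/5x=2 ⇒ x=2/(-4/5)=-2.5000
Confirm numerically:
  x=-2.287: |R|=0.86132 <1
  x=-1.990: |R|=0.65972 <1
  x=-1.659: |R|=0.42294 <1
  x=-1.612: |R|=0.38822 <1
  x=-3.063: |R|=1.34479 >1
  x=-2.996: |R|=1.30532 >1
  x=-2.946: |R|=1.27561 >1
So |R|<1 on (-2.5000, 0).

(-2.5000, 0).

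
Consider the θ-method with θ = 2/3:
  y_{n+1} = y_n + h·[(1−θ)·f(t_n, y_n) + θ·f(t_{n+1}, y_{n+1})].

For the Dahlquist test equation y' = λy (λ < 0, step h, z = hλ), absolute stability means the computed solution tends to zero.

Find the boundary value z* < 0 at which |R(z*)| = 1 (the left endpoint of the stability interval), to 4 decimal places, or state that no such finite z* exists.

(−∞, 0) — no finite endpoint.

Test eqn y'=λy, z=hλ:
  y_{n+1} = y_n + z·[1/3·y_n + 2/3·y_{n+1}] ⇒ (1 − 2/3z)y_{n+1} = (1 + 1/3z)y_n
  ⇒ R(z) = (1 + 1/3z)/(1 − 2/3z).

Solve |R(x)|<1 on ℝ⁻.
x=-1.22: |R|=0.3272
x=-2: |R|=0.1429
x=-10: |R|=0.3043
x=-100: |R|=0.4778
θ=2/3≥1/2 ⇒ |1+1/3x|<|1−2/3x| ∀x<0 ⇒ interval (−∞,0).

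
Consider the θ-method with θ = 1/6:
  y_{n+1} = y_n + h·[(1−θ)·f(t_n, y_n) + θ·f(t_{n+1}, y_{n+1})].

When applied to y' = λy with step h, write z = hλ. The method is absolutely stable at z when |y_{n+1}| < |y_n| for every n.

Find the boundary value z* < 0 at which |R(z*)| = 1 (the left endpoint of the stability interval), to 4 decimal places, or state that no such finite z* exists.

left endpoint -3.0000.

Test eqn y'=λy, z=hλ:
  y_{n+1} = y_n + z·[5/6·y_n + 1/6·y_{n+1}] ⇒ (1 − 1/6z)y_{n+1} = (1 + 5/6z)y_n
  R(z) = (1 + 5/6z)/(1 − 1/6z).

Find x<0 with |R(x)|<1.
x=-0.91: |R|=0.2098
R=−1: 1+5/6x = −1+1/6x ⇒ -2/3x=2 ⇒ x=2/(-2/3)=-3.0000
Confirm numerically:
  x=-2.931: |R|=0.96910 <1
  x=-2.756: |R|=0.88853 <1
  x=-2.572: |R|=0.80028 <1
  x=-3.319: |R|=1.13692 >1
  x=-3.238: |R|=1.10305 >1
Interval (-3.0000, 0).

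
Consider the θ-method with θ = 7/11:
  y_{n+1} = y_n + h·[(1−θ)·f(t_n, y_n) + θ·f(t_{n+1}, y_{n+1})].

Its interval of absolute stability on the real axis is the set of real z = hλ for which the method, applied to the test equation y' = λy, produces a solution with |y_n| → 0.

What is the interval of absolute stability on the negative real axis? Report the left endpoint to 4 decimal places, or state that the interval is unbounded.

Set f=λy, z=hλ:
  y_{n+1} = y_n + z·[4/11·y_n + 7/11·y_{n+1}] ⇒ (1 − 7/11z)y_{n+1} = (1 + 4/11z)y_n
  ⇒ R(z) = (1 + 4/11z)/(1 − 7/11z).

Solve |R(x)|<1 on ℝ⁻.
x=-1.67: |R|=0.1904
x=-2: |R|=0.1200
x=-10: |R|=0.3580
x=-100: |R|=0.5471
θ=7/11≥1/2 ⇒ |1+4/11x|<|1−7/11x| ∀x<0 ⇒ interval (−∞,0).

(−∞, 0) — no finite endpoint.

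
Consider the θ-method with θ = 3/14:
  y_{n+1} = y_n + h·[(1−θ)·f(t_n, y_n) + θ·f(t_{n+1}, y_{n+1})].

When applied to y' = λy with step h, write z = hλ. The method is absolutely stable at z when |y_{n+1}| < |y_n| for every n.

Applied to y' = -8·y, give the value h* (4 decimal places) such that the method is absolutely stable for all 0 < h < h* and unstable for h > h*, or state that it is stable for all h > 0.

(-3.5000,0); λ=-8 ⇒ h* = (7/2)/8 = 0.4375.

On y'=λy, z=hλ:
  y_{n+1} = y_n + z·[11/14·y_n + 3/14·y_{n+1}] ⇒ (1 − 3/14z)y_{n+1} = (1 + 11/14z)y_n
  Hence R(z) = (1 + 11/14z)/(1 − 3/14z).

Boundary: |R(x)|=1, x<0.
x=-0.63: |R|=0.4449
R=−1: 1+11/14x = −1+3/14x ⇒ -4/7x=2 ⇒ x=2/(-4/7)=-3.5000
Confirm numerically:
  x=-2.457: |R|=0.60956 <1
  x=-2.379: |R|=0.57572 <1
  x=-2.355: |R|=0.56516 <1
  x=-1.529: |R|=0.15167 <1
  x=-4.032: |R|=1.16309 >1
  x=-3.540: |R|=1.01300 >1
Stable set (-3.5000, 0).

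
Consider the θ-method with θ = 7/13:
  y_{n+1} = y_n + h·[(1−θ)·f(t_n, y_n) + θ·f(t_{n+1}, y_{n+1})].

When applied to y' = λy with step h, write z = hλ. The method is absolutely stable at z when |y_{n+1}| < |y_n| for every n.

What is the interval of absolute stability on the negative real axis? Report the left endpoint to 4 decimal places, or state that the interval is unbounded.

Set f=λy, z=hλ:
  y_{n+1} = y_n + z·[6/13·y_n + 7/13·y_{n+1}] ⇒ (1 − 7/13z)y_{n+1} = (1 + 6/13z)y_n
  so R(z) = (1 + 6/13z)/(1 − 7/13z).

Solve |R(x)|<1 on ℝ⁻.
x=-1.08: |R|=0.3171
x=-2: |R|=0.0370
x=-10: |R|=0.5663
x=-100: |R|=0.8233
θ=7/13≥1/2 ⇒ |1+6/13x|<|1−7/13x| ∀x<0 ⇒ stable on all of ℝ⁻.

unbounded; (−∞, 0).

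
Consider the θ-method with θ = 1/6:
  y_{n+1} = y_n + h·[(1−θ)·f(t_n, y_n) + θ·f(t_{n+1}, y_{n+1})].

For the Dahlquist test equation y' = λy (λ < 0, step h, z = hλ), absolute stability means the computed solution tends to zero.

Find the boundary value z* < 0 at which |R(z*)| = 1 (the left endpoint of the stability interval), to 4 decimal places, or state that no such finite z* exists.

Set f=λy, z=hλ:
  y_{n+1} = y_n + z·[5/6·y_n + 1/6·y_{n+1}] ⇒ (1 − 1/6z)y_{n+1} = (1 + 5/6z)y_n
  so R(z) = (1 + 5/6z)/(1 − 1/6z).

Boundary: |R(x)|=1, x<0.
x=-1.08: |R|=0.0847
R=−1: 1+5/6x = −1+1/6x ⇒ -2/3x=2 ⇒ x=2/(-2/3)=-3.0000
Confirm numerically:
  x=-2.915: |R|=0.96186 <1
  x=-2.510: |R|=0.76968 <1
  x=-1.964: |R|=0.47966 <1
  x=-1.697: |R|=0.32285 <1
  x=-3.556: |R|=1.23273 >1
  x=-3.129: |R|=1.05652 >1
Stable set (-3.0000, 0).

z* = -3.0000.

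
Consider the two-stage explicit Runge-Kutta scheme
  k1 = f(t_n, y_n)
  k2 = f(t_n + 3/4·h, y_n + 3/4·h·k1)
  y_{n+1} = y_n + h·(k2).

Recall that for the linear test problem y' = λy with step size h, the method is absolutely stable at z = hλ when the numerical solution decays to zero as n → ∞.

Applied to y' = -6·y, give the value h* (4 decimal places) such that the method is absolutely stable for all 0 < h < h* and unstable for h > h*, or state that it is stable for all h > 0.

Set f=λy, z=hλ:
  k1=λy_n ⇒ h·k1=z·y_n;  k2=λ(1+3/4z)y_n ⇒ h·k2=z(1+3/4z)y_n
  y_{n+1}/y_n = 1 + z(1+3/4z) = 1 + z + 3/4z²
  ⇒ R(z) = 1 + z + 3/4z².

Boundary: |R(x)|=1, x<0.
x=-1.66: |R|=1.4067
R=1: x+3/4x²=0 ⇒ x=−4/3=-1.3333; min R=1−1/(4·3/4)=0.6667>−1
Confirm numerically:
  x=-1.223: |R|=0.89880 <1
  x=-1.056: |R|=0.78035 <1
  x=-1.005: |R|=0.75252 <1
  x=-1.820: |R|=1.66430 >1
  x=-1.459: |R|=1.13751 >1
Interval (-1.3333, 0).

(-1.3333,0); λ=-6 ⇒ h* = (4/3)/6 = 0.2222.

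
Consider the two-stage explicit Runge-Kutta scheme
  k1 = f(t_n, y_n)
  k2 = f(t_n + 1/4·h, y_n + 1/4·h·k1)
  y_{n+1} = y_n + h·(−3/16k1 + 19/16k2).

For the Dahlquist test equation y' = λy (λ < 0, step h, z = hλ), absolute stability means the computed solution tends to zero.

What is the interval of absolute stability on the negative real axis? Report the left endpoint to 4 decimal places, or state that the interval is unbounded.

Test eqn y'=λy, z=hλ:
  k1=λy_n ⇒ h·k1=z·y_n;  k2=λ(1+1/4z)y_n ⇒ h·k2=z(1+1/4z)y_n
  y_{n+1}/y_n = 1 − 3/16z + 19/16z(1+1/4z) = 1 + z + 19/64z²
  R(z) = 1 + z + 19/64z².

Need |R(x)|<1, x<0.
x=-0.96: |R|=0.3136
R=1: x+19/64x²=0 ⇒ x=−64/19=-3.3684; min R=1−1/(4·19/64)=0.1579>−1
Confirm numerically:
  x=-1.884: |R|=0.16974 <1
  x=-1.851: |R|=0.16615 <1
  x=-1.786: |R|=0.16097 <1
  x=-1.595: |R|=0.16026 <1
  x=-3.901: |R|=1.61678 >1
  x=-3.882: |R|=1.59188 >1
So |R|<1 on (-3.3684, 0).

z∈(-3.3684,0).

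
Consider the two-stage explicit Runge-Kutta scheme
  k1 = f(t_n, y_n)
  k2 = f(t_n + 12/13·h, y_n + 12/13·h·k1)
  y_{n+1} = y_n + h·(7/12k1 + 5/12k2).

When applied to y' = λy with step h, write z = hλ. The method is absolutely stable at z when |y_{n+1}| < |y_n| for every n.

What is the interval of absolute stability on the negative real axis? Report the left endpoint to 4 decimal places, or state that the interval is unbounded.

z∈(-2.6000,0).

With y'=λy (z=hλ):
  k1=λy_n ⇒ h·k1=z·y_n;  k2=λ(1+12/13z)y_n ⇒ h·k2=z(1+12/13z)y_n
  y_{n+1}/y_n = 1 + 7/12z + 5/12z(1+12/13z) = 1 + z + 5/13z²
  Hence R(z) = 1 + z + 5/13z².

Boundary: |R(x)|=1, x<0.
x=-0.58: |R|=0.5494
R=1: x+5/13x²=0 ⇒ x=−13/5=-2.6000; min R=1−1/(4·5/13)=0.3500>−1
Confirm numerically:
  x=-2.026: |R|=0.55272 <1
  x=-1.759: |R|=0.43103 <1
  x=-1.731: |R|=0.42145 <1
  x=-1.115: |R|=0.36316 <1
  x=-2.996: |R|=1.45631 >1
  x=-2.985: |R|=1.44201 >1
  x=-2.983: |R|=1.43942 >1
Stable set (-2.6000, 0).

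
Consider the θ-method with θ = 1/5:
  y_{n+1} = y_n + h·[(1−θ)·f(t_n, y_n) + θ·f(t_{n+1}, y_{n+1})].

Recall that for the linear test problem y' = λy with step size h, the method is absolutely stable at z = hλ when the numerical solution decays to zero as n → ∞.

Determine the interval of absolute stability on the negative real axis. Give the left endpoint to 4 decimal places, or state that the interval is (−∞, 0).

Set f=λy, z=hλ:
  y_{n+1} = y_n + z·[4/5·y_n + 1/5·y_{n+1}] ⇒ (1 − 1/5z)y_{n+1} = (1 + 4/5z)y_n
  Hence R(z) = (1 + 4/5z)/(1 − 1/5z).

Find x<0 with |R(x)|<1.
x=-1.64: |R|=0.2349
R=−1: 1+4/5x = −1+1/5x ⇒ -3/5x=2 ⇒ x=2/(-3/5)=-3.3333
Confirm numerically:
  x=-3.145: |R|=0.93063 <1
  x=-2.119: |R|=0.48827 <1
  x=-2.015: |R|=0.43621 <1
  x=-1.604: |R|=0.21442 <1
  x=-3.512: |R|=1.06297 >1
  x=-3.380: |R|=1.01671 >1
Interval (-3.3333, 0).

z∈(-3.3333,0).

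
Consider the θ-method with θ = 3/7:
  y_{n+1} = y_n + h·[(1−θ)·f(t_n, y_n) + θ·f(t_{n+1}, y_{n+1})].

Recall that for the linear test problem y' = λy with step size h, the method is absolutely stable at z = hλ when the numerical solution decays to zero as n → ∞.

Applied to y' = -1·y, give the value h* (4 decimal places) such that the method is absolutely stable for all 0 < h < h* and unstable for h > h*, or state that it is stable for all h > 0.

With y'=λy (z=hλ):
  y_{n+1} = y_n + z·[4/7·y_n + 3/7·y_{n+1}] ⇒ (1 − 3/7z)y_{n+1} = (1 + 4/7z)y_n
  ⇒ R(z) = (1 + 4/7z)/(1 − 3/7z).

Boundary: |R(x)|=1, x<0.
x=-0.91: |R|=0.3453
R=−1: 1+4/7x = −1+3/7x ⇒ -1/7x=2 ⇒ x=2/(-1/7)=-14.0000
Confirm numerically:
  x=-10.417: |R|=0.90633 <1
  x=-9.504: |R|=0.87339 <1
  x=-5.819: |R|=0.66549 <1
  x=-14.331: |R|=1.00662 >1
  x=-14.229: |R|=1.00461 >1
  x=-14.143: |R|=1.00289 >1
So |R|<1 on (-14.0000, 0).

(-14.0000,0); λ=-1 ⇒ h* = (14)/1 = 14.0000.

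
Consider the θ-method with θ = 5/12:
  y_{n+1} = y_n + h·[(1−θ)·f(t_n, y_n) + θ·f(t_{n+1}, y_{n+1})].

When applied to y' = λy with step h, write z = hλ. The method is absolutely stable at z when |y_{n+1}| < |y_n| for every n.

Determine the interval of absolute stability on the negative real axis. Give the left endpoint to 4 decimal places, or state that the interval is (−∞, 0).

With y'=λy (z=hλ):
  y_{n+1} = y_n + z·[7/12·y_n + 5/12·y_{n+1}] ⇒ (1 − 5/12z)y_{n+1} = (1 + 7/12z)y_n
  Hence R(z) = (1 + 7/12z)/(1 − 5/12z).

Solve |R(x)|<1 on ℝ⁻.
x=-0.6: |R|=0.5200
R=−1: 1+7/12x = −1+5/12x ⇒ -1/6x=2 ⇒ x=2/(-1/6)=-12.0000
Confirm numerically:
  x=-8.681: |R|=0.88019 <1
  x=-7.165: |R|=0.79780 <1
  x=-6.693: |R|=0.76655 <1
  x=-12.211: |R|=1.00578 >1
  x=-12.143: |R|=1.00393 >1
Stable set (-12.0000, 0).

(-12.0000, 0).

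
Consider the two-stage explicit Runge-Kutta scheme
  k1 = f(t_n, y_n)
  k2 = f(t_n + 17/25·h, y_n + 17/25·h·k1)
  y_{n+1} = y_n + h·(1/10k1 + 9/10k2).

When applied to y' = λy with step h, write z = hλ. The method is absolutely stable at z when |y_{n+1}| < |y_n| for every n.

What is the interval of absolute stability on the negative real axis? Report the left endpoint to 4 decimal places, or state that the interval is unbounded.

z∈(-1.6340,0).

On y'=λy, z=hλ:
  k1=λy_n ⇒ h·k1=z·y_n;  k2=λ(1+17/25z)y_n ⇒ h·k2=z(1+17/25z)y_n
  y_{n+1}/y_n = 1 + 1/10z + 9/10z(1+17/25z) = 1 + z + 153/250z²
  ⇒ R(z) = 1 + z + 153/250z².

Solve |R(x)|<1 on ℝ⁻.
x=-0.37: |R|=0.7138
R=1: x+153/250x²=0 ⇒ x=−250/153=-1.6340; min R=1−1/(4·153/250)=0.5915>−1
Confirm numerically:
  x=-1.267: |R|=0.71544 <1
  x=-1.261: |R|=0.71215 <1
  x=-1.199: |R|=0.68081 <1
  x=-2.229: |R|=1.81169 >1
  x=-2.056: |R|=1.53101 >1
  x=-2.009: |R|=1.46108 >1
Interval (-1.6340, 0).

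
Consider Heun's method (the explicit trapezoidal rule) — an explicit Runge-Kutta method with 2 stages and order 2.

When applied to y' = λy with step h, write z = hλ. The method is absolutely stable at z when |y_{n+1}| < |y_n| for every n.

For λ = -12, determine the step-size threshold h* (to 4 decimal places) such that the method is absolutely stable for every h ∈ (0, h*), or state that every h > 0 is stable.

Set f=λy, z=hλ:
  order 2, 2-stage ⇒ R(z)=1+z+z^2/2
  (e.g. R(-1.53)=0.64045, |R|=0.64045)

Need |R(x)|<1, x<0.
x=-1.53: |R|=0.6404
|R(-2.34)|=1.3978 |R(-2.22)|=1.2442 |R(-1.74)|=0.7738
Bisect:
  x_lo=-2.4588 |R|=1.5641  x_hi=-0.3195 |R|=0.7316
  mid=-1.38915 |R|=0.57572 →hi
  mid=-1.92398 |R|=0.92687 →hi
  mid=-2.19140 |R|=1.20971 →lo
  mid=-2.05769 |R|=1.05935 →lo
  mid=-1.99083 |R|=0.99088 →hi
  mid=-2.02426 |R|=1.02455 →lo
  mid=-2.00755 |R|=1.00758 →lo
  ...
  [-2.00010,-1.99997] ⇒ x*=-2.0000
Interval (-2.0000, 0).

(-2.0000,0); λ=-12 ⇒ h* = 0.1667.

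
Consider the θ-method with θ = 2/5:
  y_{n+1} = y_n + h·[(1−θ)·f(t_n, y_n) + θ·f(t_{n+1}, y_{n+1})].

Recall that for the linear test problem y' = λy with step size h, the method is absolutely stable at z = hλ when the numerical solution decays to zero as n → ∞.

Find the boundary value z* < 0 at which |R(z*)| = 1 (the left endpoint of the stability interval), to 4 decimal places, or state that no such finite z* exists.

With y'=λy (z=hλ):
  y_{n+1} = y_n + z·[3/5·y_n + 2/5·y_{n+1}] ⇒ (1 − 2/5z)y_{n+1} = (1 + 3/5z)y_n
  Hence R(z) = (1 + 3/5z)/(1 − 2/5z).

Need |R(x)|<1, x<0.
x=-0.32: |R|=0.7163
R=−1: 1+3/5x = −1+2/5x ⇒ -1/5x=2 ⇒ x=2/(-1/5)=-10.0000
Confirm numerically:
  x=-9.125: |R|=0.96237 <1
  x=-7.765: |R|=0.89113 <1
  x=-4.775: |R|=0.64089 <1
  x=-4.492: |R|=0.60612 <1
  x=-10.231: |R|=1.00907 >1
  x=-10.067: |R|=1.00267 >1
  x=-10.059: |R|=1.00235 >1
Interval (-10.0000, 0).

z* = -10.0000.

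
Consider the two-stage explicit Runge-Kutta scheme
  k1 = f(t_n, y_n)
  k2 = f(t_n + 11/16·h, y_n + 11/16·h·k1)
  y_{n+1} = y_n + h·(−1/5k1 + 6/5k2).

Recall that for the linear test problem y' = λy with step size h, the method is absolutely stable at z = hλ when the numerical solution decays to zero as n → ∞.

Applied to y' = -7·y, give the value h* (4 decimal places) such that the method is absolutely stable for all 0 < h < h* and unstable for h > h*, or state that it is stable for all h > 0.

(-1.2121,0); λ=-7 ⇒ h* = (40/33)/7 = 0.1732.

Test eqn y'=λy, z=hλ:
  k1=λy_n ⇒ h·k1=z·y_n;  k2=λ(1+11/16z)y_n ⇒ h·k2=z(1+11/16z)y_n
  y_{n+1}/y_n = 1 − 1/5z + 6/5z(1+11/16z) = 1 + z + 33/40z²
  R(z) = 1 + z + 33/40z².

Need |R(x)|<1, x<0.
x=-1.57: |R|=1.4635
R=1: x+33/40x²=0 ⇒ x=−40/33=-1.2121; min R=1−1/(4·33/40)=0.6970>−1
Confirm numerically:
  x=-1.052: |R|=0.86103 <1
  x=-0.875: |R|=0.75664 <1
  x=-0.712: |R|=0.70623 <1
  x=-1.642: |R|=1.58234 >1
  x=-1.261: |R|=1.05085 >1
Stable set (-1.2121, 0).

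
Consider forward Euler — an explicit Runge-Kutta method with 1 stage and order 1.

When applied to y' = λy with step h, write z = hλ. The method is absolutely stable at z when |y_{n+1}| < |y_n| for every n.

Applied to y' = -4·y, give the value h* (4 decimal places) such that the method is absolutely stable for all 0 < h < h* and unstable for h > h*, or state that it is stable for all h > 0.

With y'=λy (z=hλ):
  order 1, 1-stage ⇒ R(z)=1+z
  (e.g. R(-0.77)=0.23000, |R|=0.23000)

Find x<0 with |R(x)|<1.
x=-0.77: |R|=0.2300
|R(-2.35)|=1.3500 |R(-1.7)|=0.7000 |R(-1.47)|=0.4700
Bisect:
  x_lo=-2.4156 |R|=1.4156  x_hi=-0.1680 |R|=0.8320
  mid=-1.29178 |R|=0.29178 →hi
  mid=-1.85367 |R|=0.85367 →hi
  mid=-2.13462 |R|=1.13462 →lo
  mid=-1.99415 |R|=0.99415 →hi
  mid=-2.06438 |R|=1.06438 →lo
  mid=-2.02926 |R|=1.02926 →lo
  mid=-2.01170 |R|=1.01170 →lo
  ...
  [-2.00004,-1.99991] ⇒ x*=-2.0000
Stable set (-2.0000, 0).

(-2.0000,0); λ=-4 ⇒ h* = 0.5000.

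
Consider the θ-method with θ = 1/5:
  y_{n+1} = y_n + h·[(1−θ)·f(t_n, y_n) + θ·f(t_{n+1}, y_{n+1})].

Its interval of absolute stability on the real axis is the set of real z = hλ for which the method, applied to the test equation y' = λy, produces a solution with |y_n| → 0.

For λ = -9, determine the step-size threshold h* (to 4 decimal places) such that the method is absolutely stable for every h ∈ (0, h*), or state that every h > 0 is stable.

Set f=λy, z=hλ:
  y_{n+1} = y_n + z·[4/5·y_n + 1/5·y_{n+1}] ⇒ (1 − 1/5z)y_{n+1} = (1 + 4/5z)y_n
  Hence R(z) = (1 + 4/5z)/(1 − 1/5z).

Need |R(x)|<1, x<0.
x=-0.92: |R|=0.2230
R=−1: 1+4/5x = −1+1/5x ⇒ -3/5x=2 ⇒ x=2/(-3/5)=-3.3333
Confirm numerically:
  x=-2.813: |R|=0.80020 <1
  x=-2.126: |R|=0.49172 <1
  x=-2.034: |R|=0.44583 <1
  x=-3.846: |R|=1.17386 >1
  x=-3.628: |R|=1.10246 >1
Interval (-3.3333, 0).

(-3.3333,0); λ=-9 ⇒ h* = (10/3)/9 = 0.3704.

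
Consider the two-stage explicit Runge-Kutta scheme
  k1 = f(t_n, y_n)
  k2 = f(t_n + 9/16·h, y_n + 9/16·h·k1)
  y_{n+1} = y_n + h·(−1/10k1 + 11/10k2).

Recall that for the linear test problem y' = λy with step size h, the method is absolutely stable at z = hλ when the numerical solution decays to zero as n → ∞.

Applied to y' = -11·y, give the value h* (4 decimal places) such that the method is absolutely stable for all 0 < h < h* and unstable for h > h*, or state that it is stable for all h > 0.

Set f=λy, z=hλ:
  k1=λy_n ⇒ h·k1=z·y_n;  k2=λ(1+9/16z)y_n ⇒ h·k2=z(1+9/16z)y_n
  y_{n+1}/y_n = 1 − 1/10z + 11/10z(1+9/16z) = 1 + z + 99/160z²
  Hence R(z) = 1 + z + 99/160z².

Find x<0 with |R(x)|<1.
x=-0.79: |R|=0.5962
R=1: x+99/160x²=0 ⇒ x=−160/99=-1.6162; min R=1−1/(4·99/160)=0.5960>−1
Confirm numerically:
  x=-1.590: |R|=0.97426 <1
  x=-1.072: |R|=0.63906 <1
  x=-0.857: |R|=0.59744 <1
  x=-0.788: |R|=0.59621 <1
  x=-2.025: |R|=1.51226 >1
  x=-1.965: |R|=1.42413 >1
  x=-1.703: |R|=1.09150 >1
Stable set (-1.6162, 0).

(-1.6162,0); λ=-11 ⇒ h* = (160/99)/11 = 0.1469.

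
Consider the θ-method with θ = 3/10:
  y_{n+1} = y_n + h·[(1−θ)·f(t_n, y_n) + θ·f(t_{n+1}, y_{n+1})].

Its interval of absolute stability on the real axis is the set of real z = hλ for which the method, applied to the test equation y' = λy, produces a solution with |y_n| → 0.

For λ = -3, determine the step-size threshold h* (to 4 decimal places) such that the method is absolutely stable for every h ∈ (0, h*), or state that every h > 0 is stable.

(-5.0000,0); λ=-3 ⇒ h* = (5)/3 = 1.6667.

On y'=λy, z=hλ:
  y_{n+1} = y_n + z·[7/10·y_n + 3/10·y_{n+1}] ⇒ (1 − 3/10z)y_{n+1} = (1 + 7/10z)y_n
  so R(z) = (1 + 7/10z)/(1 − 3/10z).

Boundary: |R(x)|=1, x<0.
x=-1.34: |R|=0.0442
R=−1: 1+7/10x = −1+3/10x ⇒ -2/5x=2 ⇒ x=2/(-2/5)=-5.0000
Confirm numerically:
  x=-4.381: |R|=0.89301 <1
  x=-2.877: |R|=0.54420 <1
  x=-2.146: |R|=0.30551 <1
  x=-5.510: |R|=1.07689 >1
  x=-5.392: |R|=1.05990 >1
  x=-5.261: |R|=1.04049 >1
Interval (-5.0000, 0).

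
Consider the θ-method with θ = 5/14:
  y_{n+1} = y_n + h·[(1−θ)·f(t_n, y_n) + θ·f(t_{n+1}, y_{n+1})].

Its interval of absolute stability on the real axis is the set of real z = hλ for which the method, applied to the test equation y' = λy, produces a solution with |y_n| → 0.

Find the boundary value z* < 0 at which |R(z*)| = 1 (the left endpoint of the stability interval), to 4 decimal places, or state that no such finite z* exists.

Set f=λy, z=hλ:
  y_{n+1} = y_n + z·[9/14·y_n + 5/14·y_{n+1}] ⇒ (1 − 5/14z)y_{n+1} = (1 + 9/14z)y_n
  ⇒ R(z) = (1 + 9/14z)/(1 − 5/14z).

Find x<0 with |R(x)|<1.
x=-1.16: |R|=0.1798
R=−1: 1+9/14x = −1+5/14x ⇒ -2/7x=2 ⇒ x=2/(-2/7)=-7.0000
Confirm numerically:
  x=-5.851: |R|=0.89375 <1
  x=-5.013: |R|=0.79654 <1
  x=-3.939: |R|=0.63662 <1
  x=-7.558: |R|=1.04310 >1
  x=-7.397: |R|=1.03115 >1
  x=-7.354: |R|=1.02789 >1
So |R|<1 on (-7.0000, 0).

left endpoint -7.0000.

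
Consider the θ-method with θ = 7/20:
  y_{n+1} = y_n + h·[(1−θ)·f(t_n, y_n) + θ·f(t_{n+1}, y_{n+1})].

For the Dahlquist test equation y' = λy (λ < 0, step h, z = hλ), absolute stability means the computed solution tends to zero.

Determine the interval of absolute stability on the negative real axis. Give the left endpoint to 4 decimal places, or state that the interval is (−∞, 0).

With y'=λy (z=hλ):
  y_{n+1} = y_n + z·[13/20·y_n + 7/20·y_{n+1}] ⇒ (1 − 7/20z)y_{n+1} = (1 + 13/20z)y_n
  so R(z) = (1 + 13/20z)/(1 − 7/20z).

Find x<0 with |R(x)|<1.
x=-1.19: |R|=0.1599
R=−1: 1+13/20x = −1+7/20x ⇒ -3/10x=2 ⇒ x=2/(-3/10)=-6.6667
Confirm numerically:
  x=-5.901: |R|=0.92507 <1
  x=-5.457: |R|=0.87529 <1
  x=-3.039: |R|=0.47263 <1
  x=-2.924: |R|=0.44509 <1
  x=-7.163: |R|=1.04246 >1
  x=-7.125: |R|=1.03936 >1
So |R|<1 on (-6.6667, 0).

z∈(-6.6667,0).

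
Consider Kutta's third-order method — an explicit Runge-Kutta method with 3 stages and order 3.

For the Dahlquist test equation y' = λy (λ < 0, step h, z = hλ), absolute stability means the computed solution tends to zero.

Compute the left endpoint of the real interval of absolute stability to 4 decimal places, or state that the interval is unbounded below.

With y'=λy (z=hλ):
  order 3, 3-stage ⇒ R(z)=1+z+z^2/2+z^3/6
  (e.g. R(-0.33)=0.71846, |R|=0.71846)

Boundary: |R(x)|=1, x<0.
x=-0.33: |R|=0.7185
|R(-1.85)|=0.1940 |R(-1.33)|=0.1623 |R(-1.25)|=0.2057
Bisect:
  x_lo=-2.8260 |R|=1.5943  x_hi=-0.1690 |R|=0.8445
  mid=-1.49749 |R|=0.06407 →hi
  mid=-2.16173 |R|=0.50885 →hi
  mid=-2.49385 |R|=0.96920 →hi
  mid=-2.65991 |R|=1.25888 →lo
  mid=-2.57688 |R|=1.10860 →lo
  mid=-2.53536 |R|=1.03758 →lo
  mid=-2.51461 |R|=1.00306 →lo
  mid=-2.50423 |R|=0.98605 →hi
  mid=-2.50942 |R|=0.99454 →hi
  ...
  [-2.51282,-2.51266] ⇒ x*=-2.5127
Stable set (-2.5127, 0).

z* = -2.5127.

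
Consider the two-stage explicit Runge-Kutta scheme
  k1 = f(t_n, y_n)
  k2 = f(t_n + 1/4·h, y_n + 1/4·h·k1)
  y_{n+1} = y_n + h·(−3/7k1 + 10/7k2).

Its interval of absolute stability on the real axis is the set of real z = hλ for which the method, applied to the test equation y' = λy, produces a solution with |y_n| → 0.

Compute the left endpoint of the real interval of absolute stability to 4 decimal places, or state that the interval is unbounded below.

left endpoint -2.8000.

With y'=λy (z=hλ):
  k1=λy_n ⇒ h·k1=z·y_n;  k2=λ(1+1/4z)y_n ⇒ h·k2=z(1+1/4z)y_n
  y_{n+1}/y_n = 1 − 3/7z + 10/7z(1+1/4z) = 1 + z + 5/14z²
  so R(z) = 1 + z + 5/14z².

Boundary: |R(x)|=1, x<0.
x=-1.68: |R|=0.3280
R=1: x+5/14x²=0 ⇒ x=−14/5=-2.8000; min R=1−1/(4·5/14)=0.3000>−1
Confirm numerically:
  x=-1.426: |R|=0.30024 <1
  x=-1.365: |R|=0.30044 <1
  x=-1.196: |R|=0.31486 <1
  x=-3.329: |R|=1.62894 >1
  x=-3.314: |R|=1.60836 >1
  x=-3.285: |R|=1.56901 >1
Stable set (-2.8000, 0).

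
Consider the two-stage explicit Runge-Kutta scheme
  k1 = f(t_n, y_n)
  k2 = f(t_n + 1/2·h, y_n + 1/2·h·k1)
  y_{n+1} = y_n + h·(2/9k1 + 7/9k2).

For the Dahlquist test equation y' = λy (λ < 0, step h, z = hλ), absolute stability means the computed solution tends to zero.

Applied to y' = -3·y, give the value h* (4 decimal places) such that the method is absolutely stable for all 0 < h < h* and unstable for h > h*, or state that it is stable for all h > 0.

(-2.5714,0); λ=-3 ⇒ h* = (18/7)/3 = 0.8571.

Set f=λy, z=hλ:
  k1=λy_n ⇒ h·k1=z·y_n;  k2=λ(1+1/2z)y_n ⇒ h·k2=z(1+1/2z)y_n
  y_{n+1}/y_n = 1 + 2/9z + 7/9z(1+1/2z) = 1 + z + 7/18z²
  ⇒ R(z) = 1 + z + 7/18z².

Solve |R(x)|<1 on ℝ⁻.
x=-1.06: |R|=0.3770
R=1: x+7/18x²=0 ⇒ x=−18/7=-2.5714; min R=1−1/(4·7/18)=0.3571>−1
Confirm numerically:
  x=-2.086: |R|=0.60621 <1
  x=-1.680: |R|=0.41760 <1
  x=-1.634: |R|=0.40432 <1
  x=-1.169: |R|=0.36244 <1
  x=-2.998: |R|=1.49733 >1
  x=-2.687: |R|=1.12077 >1
  x=-2.634: |R|=1.06409 >1
Stable set (-2.5714, 0).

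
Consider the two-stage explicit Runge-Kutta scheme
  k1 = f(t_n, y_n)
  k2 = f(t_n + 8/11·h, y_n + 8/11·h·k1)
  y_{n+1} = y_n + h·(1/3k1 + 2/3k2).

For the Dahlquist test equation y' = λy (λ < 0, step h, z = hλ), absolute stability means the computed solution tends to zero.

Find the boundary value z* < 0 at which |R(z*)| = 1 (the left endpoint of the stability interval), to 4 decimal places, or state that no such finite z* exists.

left endpoint -2.0625.

On y'=λy, z=hλ:
  k1=λy_n ⇒ h·k1=z·y_n;  k2=λ(1+8/11z)y_n ⇒ h·k2=z(1+8/11z)y_n
  y_{n+1}/y_n = 1 + 1/3z + 2/3z(1+8/11z) = 1 + z + 16/33z²
  R(z) = 1 + z + 16/33z².

Solve |R(x)|<1 on ℝ⁻.
x=-1.38: |R|=0.5433
R=1: x+16/33x²=0 ⇒ x=−33/16=-2.0625; min R=1−1/(4·16/33)=0.4844>−1
Confirm numerically:
  x=-1.951: |R|=0.89453 <1
  x=-1.791: |R|=0.76424 <1
  x=-1.441: |R|=0.56578 <1
  x=-1.094: |R|=0.48628 <1
  x=-2.512: |R|=1.54746 >1
  x=-2.339: |R|=1.31357 >1
Interval (-2.0625, 0).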